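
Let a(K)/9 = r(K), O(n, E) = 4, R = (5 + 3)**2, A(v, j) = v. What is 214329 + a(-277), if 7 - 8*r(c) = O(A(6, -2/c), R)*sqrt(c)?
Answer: 1714695/8 - 9*I*sqrt(277)/2 ≈ 2.1434e+5 - 74.895*I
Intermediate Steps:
R = 64 (R = 8**2 = 64)
r(c) = 7/8 - sqrt(c)/2
a(K) = 63/8 - 9*sqrt(K)/2 (a(K) = 9*(7/8 - sqrt(K)/2) = 63/8 - 9*sqrt(K)/2)
214329 + a(-277) = 214329 + (63/8 - 9*I*sqrt(277)/2) = 1714695/8 - 9*I*sqrt(277)/2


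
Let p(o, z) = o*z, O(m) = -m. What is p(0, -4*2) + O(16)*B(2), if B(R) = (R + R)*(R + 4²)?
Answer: -1152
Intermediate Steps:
B(R) = 2*R*(16 + R) (B(R) = (2*R)*(R + 16) = (2*R)*(16 + R) = 2*R*(16 + R))
p(0, -4*2) + O(16)*B(2) = 0*(-4*2) + (-1*16)*(2*2*(16 + 2)) = 0*(-8) - 32*2*18 = 0 - 16*72 = 0 - 1152 = -1152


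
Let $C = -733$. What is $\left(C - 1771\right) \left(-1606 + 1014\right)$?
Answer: $1482368$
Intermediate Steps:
$\left(C - 1771\right) \left(-1606 + 1014\right) = \left(-733 - 1771\right) \left(-1606 + 1014\right) = \left(-2504\right) \left(-592\right) = 1482368$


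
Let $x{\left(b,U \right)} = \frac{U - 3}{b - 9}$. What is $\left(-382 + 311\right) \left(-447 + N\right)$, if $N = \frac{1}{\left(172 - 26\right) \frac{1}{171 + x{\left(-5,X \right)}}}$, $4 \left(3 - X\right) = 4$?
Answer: $\frac{64700383}{2044} \approx 31654.0$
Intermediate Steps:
$X = 2$ ($X = 3 - 1 = 2$)
$x{\left(b,U \right)} = \frac{-3 + U}{-9 + b}$
$N = \frac{2395}{2044}$ ($N = \frac{1}{\left(172 - 26\right) \frac{1}{171 + \frac{-3 + 2}{-9 - 5}}} = \frac{1}{146 \frac{1}{171 + \frac{1}{-14} \left(-1\right)}} = \frac{1}{146 \frac{1}{171 - - \frac{1}{14}}} = \frac{1}{146 \frac{1}{171 + \frac{1}{14}}} = \frac{1}{146 \frac{1}{\frac{2395}{14}}} = \frac{1}{146 \cdot \frac{14}{2395}} = \frac{1}{\frac{2044}{2395}} = \frac{2395}{2044} \approx 1.1717$)
$\left(-382 + 311\right) \left(-447 + N\right) = \left(-382 + 311\right) \left(-447 + \frac{2395}{2044}\right) = \left(-71\right) \left(- \frac{911273}{2044}\right) = \frac{64700383}{2044}$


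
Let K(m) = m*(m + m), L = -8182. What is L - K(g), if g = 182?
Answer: -74430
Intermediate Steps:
K(m) = 2*m**2 (K(m) = m*(2*m) = 2*m**2)
L - K(g) = -8182 - 2*182**2 = -8182 - 2*33124 = -8182 - 1*66248 = -8182 - 66248 = -74430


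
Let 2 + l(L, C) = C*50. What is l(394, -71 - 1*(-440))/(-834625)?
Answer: -18448/834625 ≈ -0.022103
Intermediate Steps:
l(L, C) = -2 + 50*C (l(L, C) = -2 + C*50 = -2 + 50*C)
l(394, -71 - 1*(-440))/(-834625) = (-2 + 50*(-71 - 1*(-440)))/(-834625) = (-2 + 50*(-71 + 440))*(-1/834625) = (-2 + 50*369)*(-1/834625) = (-2 + 18450)*(-1/834625) = 18448*(-1/834625) = -18448/834625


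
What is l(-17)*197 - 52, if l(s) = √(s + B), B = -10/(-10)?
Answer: -52 + 788*I ≈ -52.0 + 788.0*I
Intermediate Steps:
B = 1 (B = -10*(-⅒) = 1)
l(s) = √(1 + s) (l(s) = √(s + 1) = √(1 + s))
l(-17)*197 - 52 = √(1 - 17)*197 - 52 = √(-16)*197 - 52 = (4*I)*197 - 52 = 788*I - 52 = -52 + 788*I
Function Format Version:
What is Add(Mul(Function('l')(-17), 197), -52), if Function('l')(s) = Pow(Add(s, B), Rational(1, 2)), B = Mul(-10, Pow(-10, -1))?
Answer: Add(-52, Mul(788, I)) ≈ Add(-52.000, Mul(788.00, I))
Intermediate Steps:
B = 1 (B = Mul(-10, Rational(-1, 10)) = 1)
Function('l')(s) = Pow(Add(1, s), Rational(1, 2)) (Function('l')(s) = Pow(Add(s, 1), Rational(1, 2)) = Pow(Add(1, s), Rational(1, 2)))
Add(Mul(Function('l')(-17), 197), -52) = Add(Mul(Pow(Add(1, -17), Rational(1, 2)), 197), -52) = Add(Mul(Pow(-16, Rational(1, 2)), 197), -52) = Add(Mul(Mul(4, I), 197), -52) = Add(Mul(788, I), -52) = Add(-52, Mul(788, I))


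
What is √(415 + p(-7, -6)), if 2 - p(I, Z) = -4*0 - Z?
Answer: √411 ≈ 20.273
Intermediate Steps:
p(I, Z) = 2 + Z (p(I, Z) = 2 - (-4*0 - Z) = 2 - (0 - Z) = 2 - (-1)*Z = 2 + Z)
√(415 + p(-7, -6)) = √(415 + (2 - 6)) = √(415 - 4) = √411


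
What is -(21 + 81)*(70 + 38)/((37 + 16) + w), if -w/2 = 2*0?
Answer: -11016/53 ≈ -207.85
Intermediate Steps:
w = 0 (w = -4*0 = -2*0 = 0)
-(21 + 81)*(70 + 38)/((37 + 16) + w) = -(21 + 81)*(70 + 38)/((37 + 16) + 0) = -102*108/(53 + 0) = -102*108/53 = -1*11016/53 = -11016/53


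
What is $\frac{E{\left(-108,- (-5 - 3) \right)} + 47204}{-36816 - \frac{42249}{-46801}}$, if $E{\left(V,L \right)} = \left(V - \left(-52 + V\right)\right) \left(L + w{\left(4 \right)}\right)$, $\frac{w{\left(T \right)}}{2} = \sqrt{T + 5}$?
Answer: $- \frac{2243265532}{1722983367} \approx -1.302$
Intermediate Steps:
$w{\left(T \right)} = 2 \sqrt{5 + T}$ ($w{\left(T \right)} = 2 \sqrt{T + 5} = 2 \sqrt{5 + T}$)
$E{\left(V,L \right)} = 312 + 52 L$ ($E{\left(V,L \right)} = \left(V - \left(-52 + V\right)\right) \left(L + 2 \sqrt{5 + 4}\right) = 52 \left(L + 2 \sqrt{9}\right) = 52 \left(L + 2 \cdot 3\right) = 52 \left(L + 6\right) = 52 \left(6 + L\right) = 312 + 52 L$)
$\frac{E{\left(-108,- (-5 - 3) \right)} + 47204}{-36816 - \frac{42249}{-46801}} = \frac{\left(312 + 52 \left(- (-5 - 3)\right)\right) + 47204}{-36816 - \frac{42249}{-46801}} = \frac{\left(312 + 52 \left(\left(-1\right) \left(-8\right)\right)\right) + 47204}{-36816 - - \frac{42249}{46801}} = \frac{\left(312 + 52 \cdot 8\right) + 47204}{-36816 + \frac{42249}{46801}} = \frac{\left(312 + 416\right) + 47204}{- \frac{1722983367}{46801}} = \left(728 + 47204\right) \left(- \frac{46801}{1722983367}\right) = 47932 \left(- \frac{46801}{1722983367}\right) = - \frac{2243265532}{1722983367}$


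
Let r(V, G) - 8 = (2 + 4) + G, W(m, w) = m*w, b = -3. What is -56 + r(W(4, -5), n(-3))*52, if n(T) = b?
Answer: 516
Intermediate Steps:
n(T) = -3
r(V, G) = 14 + G (r(V, G) = 8 + ((2 + 4) + G) = 8 + (6 + G) = 14 + G)
-56 + r(W(4, -5), n(-3))*52 = -56 + (14 - 3)*52 = -56 + 11*52 = -56 + 572 = 516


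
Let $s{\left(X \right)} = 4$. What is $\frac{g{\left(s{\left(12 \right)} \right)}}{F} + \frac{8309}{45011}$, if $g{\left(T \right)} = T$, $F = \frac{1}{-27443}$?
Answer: $- \frac{4940939183}{45011} \approx -1.0977 \cdot 10^{5}$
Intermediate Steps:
$F = - \frac{1}{27443} \approx -3.6439 \cdot 10^{-5}$
$\frac{g{\left(s{\left(12 \right)} \right)}}{F} + \frac{8309}{45011} = \frac{4}{- \frac{1}{27443}} + \frac{8309}{45011} = 4 \left(-27443\right) + 8309 \cdot \frac{1}{45011} = -109772 + \frac{8309}{45011} = - \frac{4940939183}{45011}$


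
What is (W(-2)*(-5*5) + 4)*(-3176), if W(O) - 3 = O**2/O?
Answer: 66696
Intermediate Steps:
W(O) = 3 + O (W(O) = 3 + O**2/O = 3 + O)
(W(-2)*(-5*5) + 4)*(-3176) = ((3 - 2)*(-5*5) + 4)*(-3176) = (1*(-25) + 4)*(-3176) = (-25 + 4)*(-3176) = -21*(-3176) = 66696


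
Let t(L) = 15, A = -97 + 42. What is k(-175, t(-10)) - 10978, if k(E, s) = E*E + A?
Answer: 19592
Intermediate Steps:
A = -55
k(E, s) = -55 + E² (k(E, s) = E*E - 55 = E² - 55 = -55 + E²)
k(-175, t(-10)) - 10978 = (-55 + (-175)²) - 10978 = (-55 + 30625) - 10978 = 30570 - 10978 = 19592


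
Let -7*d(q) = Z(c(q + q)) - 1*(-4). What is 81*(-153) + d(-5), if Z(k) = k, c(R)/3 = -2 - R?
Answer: -12397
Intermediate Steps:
c(R) = -6 - 3*R (c(R) = 3*(-2 - R) = -6 - 3*R)
d(q) = 2/7 + 6*q/7 (d(q) = -((-6 - 3*(q + q)) - 1*(-4))/7 = -((-6 - 6*q) + 4)/7 = -(-2 - 6*q)/7 = 2/7 + 6*q/7)
81*(-153) + d(-5) = 81*(-153) + (2/7 + (6/7)*(-5)) = -12393 + (2/7 - 30/7) = -12393 - 4 = -12397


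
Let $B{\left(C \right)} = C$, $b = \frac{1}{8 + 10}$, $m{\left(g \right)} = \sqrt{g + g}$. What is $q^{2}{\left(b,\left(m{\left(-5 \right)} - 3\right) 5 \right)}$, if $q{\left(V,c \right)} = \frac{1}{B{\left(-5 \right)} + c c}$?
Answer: $- \frac{i}{9000 \sqrt{10} + 224100 i} \approx -4.3915 \cdot 10^{-6} - 5.5771 \cdot 10^{-7} i$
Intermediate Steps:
$m{\left(g \right)} = \sqrt{2} \sqrt{g}$ ($m{\left(g \right)} = \sqrt{2 g} = \sqrt{2} \sqrt{g}$)
$b = \frac{1}{18} \approx 0.055556$
$q{\left(V,c \right)} = \frac{1}{-5 + c^{2}}$ ($q{\left(V,c \right)} = \frac{1}{-5 + c c} = \frac{1}{-5 + c^{2}}$)
$q^{2}{\left(b,\left(m{\left(-5 \right)} - 3\right) 5 \right)} = \left(\frac{1}{-5 + \left(\left(\sqrt{2} \sqrt{-5} - 3\right) 5\right)^{2}}\right)^{2} = \left(\frac{1}{-5 + \left(\left(\sqrt{2} i \sqrt{5} - 3\right) 5\right)^{2}}\right)^{2} = \left(\frac{1}{-5 + \left(\left(i \sqrt{10} - 3\right) 5\right)^{2}}\right)^{2} = \left(\frac{1}{-5 + \left(\left(-3 + i \sqrt{10}\right) 5\right)^{2}}\right)^{2} = \left(\frac{1}{-5 + \left(-15 + 5 i \sqrt{10}\right)^{2}}\right)^{2} = \frac{1}{\left(-5 + \left(-15 + 5 i \sqrt{10}\right)^{2}\right)^{2}}$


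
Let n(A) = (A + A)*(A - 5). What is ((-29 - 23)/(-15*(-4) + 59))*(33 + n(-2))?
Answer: -3172/119 ≈ -26.655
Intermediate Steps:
n(A) = 2*A*(-5 + A) (n(A) = (2*A)*(-5 + A) = 2*A*(-5 + A))
((-29 - 23)/(-15*(-4) + 59))*(33 + n(-2)) = ((-29 - 23)/(-15*(-4) + 59))*(33 + 2*(-2)*(-5 - 2)) = (-52/(60 + 59))*(33 + 2*(-2)*(-7)) = (-52/119)*(33 + 28) = -52*1/119*61 = -52/119*61 = -3172/119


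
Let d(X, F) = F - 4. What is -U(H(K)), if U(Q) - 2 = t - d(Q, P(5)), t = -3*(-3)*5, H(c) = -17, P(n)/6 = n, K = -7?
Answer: -21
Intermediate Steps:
P(n) = 6*n
d(X, F) = -4 + F
t = 45 (t = 9*5 = 45)
U(Q) = 21 (U(Q) = 2 + (45 - (-4 + 6*5)) = 2 + (45 - (-4 + 30)) = 2 + (45 - 1*26) = 2 + (45 - 26) = 2 + 19 = 21)
-U(H(K)) = -1*21 = -21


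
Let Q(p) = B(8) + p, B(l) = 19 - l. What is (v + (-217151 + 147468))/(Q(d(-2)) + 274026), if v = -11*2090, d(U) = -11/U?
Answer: -61782/182695 ≈ -0.33817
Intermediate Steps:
Q(p) = 11 + p (Q(p) = (19 - 1*8) + p = (19 - 8) + p = 11 + p)
v = -22990
(v + (-217151 + 147468))/(Q(d(-2)) + 274026) = (-22990 + (-217151 + 147468))/((11 - 11/(-2)) + 274026) = (-22990 - 69683)/((11 - 11*(-½)) + 274026) = -92673/((11 + 11/2) + 274026) = -92673/(33/2 + 274026) = -92673/548085/2 = -92673*2/548085 = -61782/182695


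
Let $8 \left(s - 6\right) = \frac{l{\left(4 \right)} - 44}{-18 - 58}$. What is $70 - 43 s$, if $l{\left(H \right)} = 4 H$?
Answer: $- \frac{28877}{152} \approx -189.98$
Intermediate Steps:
$s = \frac{919}{152}$ ($s = 6 + \frac{\left(4 \cdot 4 - 44\right) \frac{1}{-18 - 58}}{8} = 6 + \frac{\left(16 - 44\right) \frac{1}{-76}}{8} = 6 + \frac{\left(-28\right) \left(- \frac{1}{76}\right)}{8} = 6 + \frac{1}{8} \cdot \frac{7}{19} = 6 + \frac{7}{152} = \frac{919}{152} \approx 6.0461$)
$70 - 43 s = 70 - \frac{39517}{152} = - \frac{28877}{152}$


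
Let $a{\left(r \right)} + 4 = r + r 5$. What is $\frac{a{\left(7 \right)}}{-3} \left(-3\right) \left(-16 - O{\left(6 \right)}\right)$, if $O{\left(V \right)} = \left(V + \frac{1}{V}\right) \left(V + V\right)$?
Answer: $-3420$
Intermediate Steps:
$a{\left(r \right)} = -4 + 6 r$ ($a{\left(r \right)} = -4 + \left(r + r 5\right) = -4 + \left(r + 5 r\right) = -4 + 6 r$)
$O{\left(V \right)} = 2 V \left(V + \frac{1}{V}\right)$ ($O{\left(V \right)} = \left(V + \frac{1}{V}\right) 2 V = 2 V \left(V + \frac{1}{V}\right)$)
$\frac{a{\left(7 \right)}}{-3} \left(-3\right) \left(-16 - O{\left(6 \right)}\right) = \frac{-4 + 6 \cdot 7}{-3} \left(-3\right) \left(-16 - \left(2 + 2 \cdot 6^{2}\right)\right) = \left(-4 + 42\right) \left(- \frac{1}{3}\right) \left(-3\right) \left(-16 - \left(2 + 2 \cdot 36\right)\right) = 38 \left(- \frac{1}{3}\right) \left(-3\right) \left(-16 - \left(2 + 72\right)\right) = \left(- \frac{38}{3}\right) \left(-3\right) \left(-16 - 74\right) = 38 \left(-16 - 74\right) = 38 \left(-90\right) = -3420$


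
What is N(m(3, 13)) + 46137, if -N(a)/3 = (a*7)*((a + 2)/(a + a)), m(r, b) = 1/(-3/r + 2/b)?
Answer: 1014825/22 ≈ 46128.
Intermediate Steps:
N(a) = -21 - 21*a/2 (N(a) = -3*a*7*(a + 2)/(a + a) = -3*7*a*(2 + a)/((2*a)) = -3*7*a*(2 + a)*(1/(2*a)) = -3*7*a*(2 + a)/(2*a) = -3*(7 + 7*a/2) = -21 - 21*a/2)
N(m(3, 13)) + 46137 = (-21 - 273*3/(2*(-3*13 + 2*3))) + 46137 = (-21 - 273*3/(2*(-39 + 6))) + 46137 = (-21 - 273*3/(2*(-33))) + 46137 = (-21 - 273*3*(-1)/(2*33)) + 46137 = (-21 - 21/2*(-13/11)) + 46137 = (-21 + 273/22) + 46137 = -189/22 + 46137 = 1014825/22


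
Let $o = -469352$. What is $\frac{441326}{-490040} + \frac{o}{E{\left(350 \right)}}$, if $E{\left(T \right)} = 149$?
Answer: $- \frac{115033505827}{36507980} \approx -3150.9$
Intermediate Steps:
$\frac{441326}{-490040} + \frac{o}{E{\left(350 \right)}} = \frac{441326}{-490040} - \frac{469352}{149} = 441326 \left(- \frac{1}{490040}\right) - \frac{469352}{149} = - \frac{220663}{245020} - \frac{469352}{149} = - \frac{115033505827}{36507980}$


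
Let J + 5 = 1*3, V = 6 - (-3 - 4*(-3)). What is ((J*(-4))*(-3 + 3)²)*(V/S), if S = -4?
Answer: 0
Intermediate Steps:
V = -3 (V = 6 - (-3 + 12) = 6 - 1*9 = 6 - 9 = -3)
J = -2 (J = -5 + 1*3 = -5 + 3 = -2)
((J*(-4))*(-3 + 3)²)*(V/S) = ((-2*(-4))*(-3 + 3)²)*(-3/(-4)) = (8*0²)*(-3*(-¼)) = (8*0)*(¾) = 0*(¾) = 0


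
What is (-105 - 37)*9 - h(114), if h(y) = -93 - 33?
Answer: -1152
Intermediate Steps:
h(y) = -126
(-105 - 37)*9 - h(114) = (-105 - 37)*9 - 1*(-126) = -142*9 + 126 = -1278 + 126 = -1152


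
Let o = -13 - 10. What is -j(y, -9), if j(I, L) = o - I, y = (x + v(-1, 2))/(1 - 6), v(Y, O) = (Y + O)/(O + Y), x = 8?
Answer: 106/5 ≈ 21.200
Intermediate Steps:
v(Y, O) = 1 (v(Y, O) = (O + Y)/(O + Y) = 1)
o = -23
y = -9/5 (y = (8 + 1)/(1 - 6) = 9/(-5) = 9*(-1/5) = -9/5 ≈ -1.8000)
j(I, L) = -23 - I
-j(y, -9) = -(-23 - 1*(-9/5)) = -(-23 + 9/5) = -1*(-106/5) = 106/5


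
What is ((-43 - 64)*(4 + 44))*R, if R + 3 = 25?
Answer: -112992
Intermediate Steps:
R = 22 (R = -3 + 25 = 22)
((-43 - 64)*(4 + 44))*R = ((-43 - 64)*(4 + 44))*22 = -107*48*22 = -5136*22 = -112992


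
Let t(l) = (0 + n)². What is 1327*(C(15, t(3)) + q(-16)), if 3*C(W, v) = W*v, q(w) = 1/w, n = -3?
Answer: 954113/16 ≈ 59632.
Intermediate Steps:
t(l) = 9 (t(l) = (0 - 3)² = (-3)² = 9)
C(W, v) = W*v/3 (C(W, v) = (W*v)/3 = W*v/3)
1327*(C(15, t(3)) + q(-16)) = 1327*((⅓)*15*9 + 1/(-16)) = 1327*(45 - 1/16) = 1327*(719/16) = 954113/16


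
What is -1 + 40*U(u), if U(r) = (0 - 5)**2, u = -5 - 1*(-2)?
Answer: 999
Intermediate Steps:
u = -3 (u = -5 + 2 = -3)
U(r) = 25 (U(r) = (-5)**2 = 25)
-1 + 40*U(u) = -1 + 40*25 = -1 + 1000 = 999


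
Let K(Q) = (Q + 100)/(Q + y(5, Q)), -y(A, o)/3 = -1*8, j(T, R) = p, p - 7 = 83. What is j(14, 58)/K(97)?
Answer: 10890/197 ≈ 55.279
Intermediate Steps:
p = 90 (p = 7 + 83 = 90)
j(T, R) = 90
y(A, o) = 24 (y(A, o) = -(-3)*8 = -3*(-8) = 24)
K(Q) = (100 + Q)/(24 + Q) (K(Q) = (Q + 100)/(Q + 24) = (100 + Q)/(24 + Q))
j(14, 58)/K(97) = 90/(((100 + 97)/(24 + 97))) = 90/((197/121)) = 90/(((1/121)*197)) = 90/(197/121) = 90*(121/197) = 10890/197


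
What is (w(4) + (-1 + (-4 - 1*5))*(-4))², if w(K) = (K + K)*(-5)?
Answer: 0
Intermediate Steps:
w(K) = -10*K (w(K) = (2*K)*(-5) = -10*K)
(w(4) + (-1 + (-4 - 1*5))*(-4))² = (-10*4 + (-1 + (-4 - 1*5))*(-4))² = (-40 + (-1 + (-4 - 5))*(-4))² = (-40 + (-1 - 9)*(-4))² = (-40 - 10*(-4))² = (-40 + 40)² = 0² = 0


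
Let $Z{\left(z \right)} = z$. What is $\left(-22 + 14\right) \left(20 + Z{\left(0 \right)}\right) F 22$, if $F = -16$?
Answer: $56320$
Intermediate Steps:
$\left(-22 + 14\right) \left(20 + Z{\left(0 \right)}\right) F 22 = \left(-22 + 14\right) \left(20 + 0\right) \left(-16\right) 22 = \left(-8\right) 20 \left(-16\right) 22 = \left(-160\right) \left(-16\right) 22 = 2560 \cdot 22 = 56320$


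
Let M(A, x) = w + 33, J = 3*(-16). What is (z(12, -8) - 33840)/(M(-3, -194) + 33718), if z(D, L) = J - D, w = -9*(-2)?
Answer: -33900/33769 ≈ -1.0039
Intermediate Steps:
w = 18
J = -48
M(A, x) = 51 (M(A, x) = 18 + 33 = 51)
z(D, L) = -48 - D
(z(12, -8) - 33840)/(M(-3, -194) + 33718) = ((-48 - 1*12) - 33840)/(51 + 33718) = ((-48 - 12) - 33840)/33769 = (-60 - 33840)*(1/33769) = -33900*1/33769 = -33900/33769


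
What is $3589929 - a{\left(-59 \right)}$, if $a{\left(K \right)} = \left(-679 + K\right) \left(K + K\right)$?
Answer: $3502845$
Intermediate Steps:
$a{\left(K \right)} = 2 K \left(-679 + K\right)$ ($a{\left(K \right)} = \left(-679 + K\right) 2 K = 2 K \left(-679 + K\right)$)
$3589929 - a{\left(-59 \right)} = 3589929 - 2 \left(-59\right) \left(-679 - 59\right) = 3589929 - 2 \left(-59\right) \left(-738\right) = 3589929 - 87084 = 3502845$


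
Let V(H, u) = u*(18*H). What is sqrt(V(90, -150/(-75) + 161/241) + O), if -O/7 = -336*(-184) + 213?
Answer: 3*I*sqrt(2774572991)/241 ≈ 655.7*I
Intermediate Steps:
O = -434259 (O = -7*(-336*(-184) + 213) = -7*(61824 + 213) = -7*62037 = -434259)
V(H, u) = 18*H*u
sqrt(V(90, -150/(-75) + 161/241) + O) = sqrt(18*90*(-150/(-75) + 161/241) - 434259) = sqrt(18*90*(-150*(-1/75) + 161*(1/241)) - 434259) = sqrt(18*90*(2 + 161/241) - 434259) = sqrt(18*90*(643/241) - 434259) = sqrt(1041660/241 - 434259) = sqrt(-103614759/241) = 3*I*sqrt(2774572991)/241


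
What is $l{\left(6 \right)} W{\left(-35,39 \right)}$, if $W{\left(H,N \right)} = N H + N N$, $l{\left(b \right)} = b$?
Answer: $936$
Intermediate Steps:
$W{\left(H,N \right)} = N^{2} + H N$ ($W{\left(H,N \right)} = H N + N^{2} = N^{2} + H N$)
$l{\left(6 \right)} W{\left(-35,39 \right)} = 6 \cdot 39 \left(-35 + 39\right) = 6 \cdot 39 \cdot 4 = 6 \cdot 156 = 936$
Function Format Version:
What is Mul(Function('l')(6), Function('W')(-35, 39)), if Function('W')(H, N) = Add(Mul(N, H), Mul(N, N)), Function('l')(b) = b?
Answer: 936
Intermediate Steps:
Function('W')(H, N) = Add(Pow(N, 2), Mul(H, N)) (Function('W')(H, N) = Add(Mul(H, N), Pow(N, 2)) = Add(Pow(N, 2), Mul(H, N)))
Mul(Function('l')(6), Function('W')(-35, 39)) = Mul(6, Mul(39, Add(-35, 39))) = Mul(6, Mul(39, 4)) = Mul(6, 156) = 936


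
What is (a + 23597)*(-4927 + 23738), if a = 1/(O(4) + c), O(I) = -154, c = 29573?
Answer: 1004507608368/2263 ≈ 4.4388e+8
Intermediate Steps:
a = 1/29419 (a = 1/(-154 + 29573) = 1/29419 ≈ 3.3992e-5)
(a + 23597)*(-4927 + 23738) = (1/29419 + 23597)*(-4927 + 23738) = (694200144/29419)*18811 = 1004507608368/2263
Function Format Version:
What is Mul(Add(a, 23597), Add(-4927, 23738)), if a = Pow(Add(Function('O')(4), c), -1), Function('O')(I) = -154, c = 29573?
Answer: Rational(1004507608368, 2263) ≈ 4.4388e+8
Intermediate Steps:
a = Rational(1, 29419) (a = Pow(Add(-154, 29573), -1) = Pow(29419, -1) = Rational(1, 29419) ≈ 3.3992e-5)
Mul(Add(a, 23597), Add(-4927, 23738)) = Mul(Add(Rational(1, 29419), 23597), Add(-4927, 23738)) = Mul(Rational(694200144, 29419), 18811) = Rational(1004507608368, 2263)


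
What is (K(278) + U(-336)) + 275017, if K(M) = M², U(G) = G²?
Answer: 465197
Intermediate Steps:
(K(278) + U(-336)) + 275017 = (278² + (-336)²) + 275017 = (77284 + 112896) + 275017 = 190180 + 275017 = 465197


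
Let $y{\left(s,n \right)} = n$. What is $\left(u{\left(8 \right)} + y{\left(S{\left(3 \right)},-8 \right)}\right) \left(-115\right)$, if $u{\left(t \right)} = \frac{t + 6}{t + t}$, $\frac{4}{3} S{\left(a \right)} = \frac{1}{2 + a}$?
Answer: $\frac{6555}{8} \approx 819.38$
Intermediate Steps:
$S{\left(a \right)} = \frac{3}{4 \left(2 + a\right)}$
$u{\left(t \right)} = \frac{6 + t}{2 t}$
$\left(u{\left(8 \right)} + y{\left(S{\left(3 \right)},-8 \right)}\right) \left(-115\right) = \left(\frac{6 + 8}{2 \cdot 8} - 8\right) \left(-115\right) = \left(\frac{1}{2} \cdot \frac{1}{8} \cdot 14 - 8\right) \left(-115\right) = \left(\frac{7}{8} - 8\right) \left(-115\right) = \left(- \frac{57}{8}\right) \left(-115\right) = \frac{6555}{8}$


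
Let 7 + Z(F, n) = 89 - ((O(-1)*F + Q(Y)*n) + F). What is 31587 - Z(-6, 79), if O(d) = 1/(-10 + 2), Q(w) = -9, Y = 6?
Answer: 123155/4 ≈ 30789.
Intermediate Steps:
O(d) = -⅛ (O(d) = 1/(-8) = -⅛)
Z(F, n) = 82 + 9*n - 7*F/8 (Z(F, n) = -7 + (89 - ((-F/8 - 9*n) + F)) = -7 + (89 - ((-9*n - F/8) + F)) = -7 + (89 - (-9*n + 7*F/8)) = -7 + (89 + (9*n - 7*F/8)) = -7 + (89 + 9*n - 7*F/8) = 82 + 9*n - 7*F/8)
31587 - Z(-6, 79) = 31587 - (82 + 9*79 - 7/8*(-6)) = 31587 - (82 + 711 + 21/4) = 31587 - 1*3193/4 = 31587 - 3193/4 = 123155/4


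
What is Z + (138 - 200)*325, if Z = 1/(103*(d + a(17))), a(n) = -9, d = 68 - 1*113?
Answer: -112074301/5562 ≈ -20150.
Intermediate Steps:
d = -45 (d = 68 - 113 = -45)
Z = -1/5562 (Z = 1/(103*(-45 - 9)) = 1/(103*(-54)) = 1/(-5562) = -1/5562 ≈ -0.00017979)
Z + (138 - 200)*325 = -1/5562 + (138 - 200)*325 = -1/5562 - 62*325 = -1/5562 - 20150 = -112074301/5562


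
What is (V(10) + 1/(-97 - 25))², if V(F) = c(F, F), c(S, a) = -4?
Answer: 239121/14884 ≈ 16.066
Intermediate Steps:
V(F) = -4
(V(10) + 1/(-97 - 25))² = (-4 + 1/(-97 - 25))² = (-4 + 1/(-122))² = (-4 - 1/122)² = (-489/122)² = 239121/14884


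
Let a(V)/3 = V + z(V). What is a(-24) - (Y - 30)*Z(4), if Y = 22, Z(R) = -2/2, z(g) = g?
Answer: -152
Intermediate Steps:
Z(R) = -1 (Z(R) = -2*1/2 = -1)
a(V) = 6*V (a(V) = 3*(V + V) = 3*(2*V) = 6*V)
a(-24) - (Y - 30)*Z(4) = 6*(-24) - (22 - 30)*(-1) = -144 - (-8)*(-1) = -144 - 1*8 = -144 - 8 = -152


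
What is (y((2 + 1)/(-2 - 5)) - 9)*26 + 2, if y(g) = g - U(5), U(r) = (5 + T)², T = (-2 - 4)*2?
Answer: -10620/7 ≈ -1517.1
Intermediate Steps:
T = -12 (T = -6*2 = -12)
U(r) = 49 (U(r) = (5 - 12)² = (-7)² = 49)
y(g) = -49 + g (y(g) = g - 1*49 = g - 49 = -49 + g)
(y((2 + 1)/(-2 - 5)) - 9)*26 + 2 = ((-49 + (2 + 1)/(-2 - 5)) - 9)*26 + 2 = ((-49 + 3/(-7)) - 9)*26 + 2 = ((-49 + 3*(-⅐)) - 9)*26 + 2 = ((-49 - 3/7) - 9)*26 + 2 = (-346/7 - 9)*26 + 2 = -409/7*26 + 2 = -10634/7 + 2 = -10620/7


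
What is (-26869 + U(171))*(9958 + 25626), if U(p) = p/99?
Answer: -10516495360/11 ≈ -9.5605e+8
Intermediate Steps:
U(p) = p/99 (U(p) = p*(1/99) = p/99)
(-26869 + U(171))*(9958 + 25626) = (-26869 + (1/99)*171)*(9958 + 25626) = (-26869 + 19/11)*35584 = -295540/11*35584 = -10516495360/11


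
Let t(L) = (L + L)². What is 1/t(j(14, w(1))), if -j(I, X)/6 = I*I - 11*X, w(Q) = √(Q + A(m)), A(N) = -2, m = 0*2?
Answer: 4255/23761605904 + 539*I/26731806642 ≈ 1.7907e-7 + 2.0163e-8*I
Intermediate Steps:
m = 0
w(Q) = √(-2 + Q) (w(Q) = √(Q - 2) = √(-2 + Q))
j(I, X) = -6*I² + 66*X (j(I, X) = -6*(I*I - 11*X) = -6*(I² - 11*X) = -6*I² + 66*X)
t(L) = 4*L² (t(L) = (2*L)² = 4*L²)
1/t(j(14, w(1))) = 1/(4*(-6*14² + 66*√(-2 + 1))²) = 1/(4*(-6*196 + 66*√(-1))²) = 1/(4*(-1176 + 66*I)²)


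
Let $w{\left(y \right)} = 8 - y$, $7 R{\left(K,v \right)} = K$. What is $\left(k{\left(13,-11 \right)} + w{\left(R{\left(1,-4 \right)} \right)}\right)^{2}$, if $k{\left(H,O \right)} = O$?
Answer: $\frac{484}{49} \approx 9.8775$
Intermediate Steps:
$R{\left(K,v \right)} = \frac{K}{7}$
$\left(k{\left(13,-11 \right)} + w{\left(R{\left(1,-4 \right)} \right)}\right)^{2} = \left(-11 + \left(8 - \frac{1}{7} \cdot 1\right)\right)^{2} = \left(-11 + \left(8 - \frac{1}{7}\right)\right)^{2} = \left(-11 + \frac{55}{7}\right)^{2} = \left(- \frac{22}{7}\right)^{2} = \frac{484}{49}$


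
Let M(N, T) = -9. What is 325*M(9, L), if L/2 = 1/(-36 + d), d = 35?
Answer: -2925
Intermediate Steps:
L = -2 (L = 2/(-36 + 35) = 2/(-1) = 2*(-1) = -2)
325*M(9, L) = 325*(-9) = -2925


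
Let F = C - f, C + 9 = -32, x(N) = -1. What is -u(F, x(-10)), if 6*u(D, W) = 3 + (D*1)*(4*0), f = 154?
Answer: -½ ≈ -0.50000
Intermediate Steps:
C = -41 (C = -9 - 32 = -41)
F = -195 (F = -41 - 1*154 = -41 - 154 = -195)
u(D, W) = ½ (u(D, W) = (3 + (D*1)*(4*0))/6 = (3 + D*0)/6 = (3 + 0)/6 = (⅙)*3 = ½)
-u(F, x(-10)) = -1*½ = -½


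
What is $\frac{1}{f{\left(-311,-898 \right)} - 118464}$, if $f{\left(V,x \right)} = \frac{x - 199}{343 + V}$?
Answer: $- \frac{32}{3791945} \approx -8.4389 \cdot 10^{-6}$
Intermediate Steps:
$f{\left(V,x \right)} = \frac{-199 + x}{343 + V}$
$\frac{1}{f{\left(-311,-898 \right)} - 118464} = \frac{1}{\frac{-199 - 898}{343 - 311} - 118464} = \frac{1}{\frac{1}{32} \left(-1097\right) - 118464} = \frac{1}{- \frac{1097}{32} - 118464} = \frac{1}{- \frac{3791945}{32}} = - \frac{32}{3791945}$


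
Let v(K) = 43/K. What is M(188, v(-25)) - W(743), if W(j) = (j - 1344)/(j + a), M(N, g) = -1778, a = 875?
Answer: -2876203/1618 ≈ -1777.6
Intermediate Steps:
W(j) = (-1344 + j)/(875 + j) (W(j) = (j - 1344)/(j + 875) = (-1344 + j)/(875 + j))
M(188, v(-25)) - W(743) = -1778 - (-1344 + 743)/(875 + 743) = -1778 - (-601)/1618 = -1778 - 1*(-601/1618) = -1778 + 601/1618 = -2876203/1618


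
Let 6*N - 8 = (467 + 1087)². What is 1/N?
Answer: 3/1207462 ≈ 2.4846e-6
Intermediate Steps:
N = 1207462/3 (N = 4/3 + (467 + 1087)²/6 = 4/3 + (⅙)*1554² = 4/3 + (⅙)*2414916 = 4/3 + 402486 = 1207462/3 ≈ 4.0249e+5)
1/N = 1/(1207462/3) = 3/1207462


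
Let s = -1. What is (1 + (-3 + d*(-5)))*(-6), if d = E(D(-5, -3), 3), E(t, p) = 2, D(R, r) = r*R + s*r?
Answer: 72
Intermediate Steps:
D(R, r) = -r + R*r (D(R, r) = r*R - r = R*r - r = -r + R*r)
d = 2
(1 + (-3 + d*(-5)))*(-6) = (1 + (-3 + 2*(-5)))*(-6) = (1 + (-3 - 10))*(-6) = (1 - 13)*(-6) = -12*(-6) = 72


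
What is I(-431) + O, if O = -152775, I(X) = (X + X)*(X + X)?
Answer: 590269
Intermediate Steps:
I(X) = 4*X² (I(X) = (2*X)*(2*X) = 4*X²)
I(-431) + O = 4*(-431)² - 152775 = 4*185761 - 152775 = 743044 - 152775 = 590269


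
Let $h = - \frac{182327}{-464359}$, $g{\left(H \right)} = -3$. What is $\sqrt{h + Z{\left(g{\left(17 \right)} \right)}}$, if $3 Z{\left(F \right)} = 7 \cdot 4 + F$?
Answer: $\frac{2 \sqrt{4233545679153}}{1393077} \approx 2.954$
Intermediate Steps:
$Z{\left(F \right)} = \frac{28}{3} + \frac{F}{3}$ ($Z{\left(F \right)} = \frac{7 \cdot 4 + F}{3} = \frac{28 + F}{3} = \frac{28}{3} + \frac{F}{3}$)
$h = \frac{182327}{464359}$ ($h = \left(-182327\right) \left(- \frac{1}{464359}\right) = \frac{182327}{464359} \approx 0.39264$)
$\sqrt{h + Z{\left(g{\left(17 \right)} \right)}} = \sqrt{\frac{182327}{464359} + \left(\frac{28}{3} + \frac{1}{3} \left(-3\right)\right)} = \sqrt{\frac{182327}{464359} + \left(\frac{28}{3} - 1\right)} = \sqrt{\frac{182327}{464359} + \frac{25}{3}} = \sqrt{\frac{12155956}{1393077}} = \frac{2 \sqrt{4233545679153}}{1393077}$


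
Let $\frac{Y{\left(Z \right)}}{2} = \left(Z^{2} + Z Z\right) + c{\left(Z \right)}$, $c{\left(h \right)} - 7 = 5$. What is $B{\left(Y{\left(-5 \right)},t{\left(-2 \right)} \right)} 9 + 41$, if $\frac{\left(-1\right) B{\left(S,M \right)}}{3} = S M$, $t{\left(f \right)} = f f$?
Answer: $-13351$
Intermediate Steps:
$t{\left(f \right)} = f^{2}$
$c{\left(h \right)} = 12$ ($c{\left(h \right)} = 7 + 5 = 12$)
$Y{\left(Z \right)} = 24 + 4 Z^{2}$ ($Y{\left(Z \right)} = 2 \left(\left(Z^{2} + Z Z\right) + 12\right) = 2 \left(\left(Z^{2} + Z^{2}\right) + 12\right) = 2 \left(2 Z^{2} + 12\right) = 2 \left(12 + 2 Z^{2}\right) = 24 + 4 Z^{2}$)
$B{\left(S,M \right)} = - 3 M S$ ($B{\left(S,M \right)} = - 3 S M = - 3 M S$)
$B{\left(Y{\left(-5 \right)},t{\left(-2 \right)} \right)} 9 + 41 = - 3 \left(-2\right)^{2} \left(24 + 4 \left(-5\right)^{2}\right) 9 + 41 = \left(-3\right) 4 \left(24 + 4 \cdot 25\right) 9 + 41 = \left(-3\right) 4 \left(24 + 100\right) 9 + 41 = \left(-3\right) 4 \cdot 124 \cdot 9 + 41 = \left(-1488\right) 9 + 41 = -13392 + 41 = -13351$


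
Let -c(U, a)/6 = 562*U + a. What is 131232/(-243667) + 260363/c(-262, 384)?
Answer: -52194517999/214709613720 ≈ -0.24309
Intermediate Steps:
c(U, a) = -3372*U - 6*a (c(U, a) = -6*(562*U + a) = -6*(a + 562*U) = -3372*U - 6*a)
131232/(-243667) + 260363/c(-262, 384) = 131232/(-243667) + 260363/(-3372*(-262) - 6*384) = 131232*(-1/243667) + 260363/(883464 - 2304) = -131232/243667 + 260363/881160 = -52194517999/214709613720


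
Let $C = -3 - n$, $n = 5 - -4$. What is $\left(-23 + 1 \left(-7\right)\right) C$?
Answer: $360$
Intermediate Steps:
$n = 9$ ($n = 5 + 4 = 9$)
$C = -12$ ($C = -3 - 9 = -12$)
$\left(-23 + 1 \left(-7\right)\right) C = \left(-23 + 1 \left(-7\right)\right) \left(-12\right) = \left(-23 - 7\right) \left(-12\right) = \left(-30\right) \left(-12\right) = 360$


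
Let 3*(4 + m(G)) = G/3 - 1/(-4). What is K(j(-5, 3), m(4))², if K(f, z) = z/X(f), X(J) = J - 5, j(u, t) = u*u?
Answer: 625/20736 ≈ 0.030141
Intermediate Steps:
j(u, t) = u²
m(G) = -47/12 + G/9 (m(G) = -4 + (G/3 - 1/(-4))/3 = -4 + (G*(⅓) - 1*(-¼))/3 = -4 + (G/3 + ¼)/3 = -4 + (¼ + G/3)/3 = -4 + (1/12 + G/9) = -47/12 + G/9)
X(J) = -5 + J
K(f, z) = z/(-5 + f)
K(j(-5, 3), m(4))² = ((-47/12 + (⅑)*4)/(-5 + (-5)²))² = ((-47/12 + 4/9)/(-5 + 25))² = (-125/36/20)² = (-125/36*1/20)² = (-25/144)² = 625/20736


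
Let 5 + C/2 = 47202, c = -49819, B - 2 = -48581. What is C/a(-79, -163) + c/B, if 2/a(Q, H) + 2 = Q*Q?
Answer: 14304673579876/48579 ≈ 2.9446e+8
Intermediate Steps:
a(Q, H) = 2/(-2 + Q²) (a(Q, H) = 2/(-2 + Q*Q) = 2/(-2 + Q²))
B = -48579 (B = 2 - 48581 = -48579)
C = 94394 (C = -10 + 2*47202 = -10 + 94404 = 94394)
C/a(-79, -163) + c/B = 94394/((2/(-2 + (-79)²))) - 49819/(-48579) = 94394/((2/(-2 + 6241))) - 49819*(-1/48579) = 94394/((2/6239)) + 49819/48579 = 94394/((2*(1/6239))) + 49819/48579 = 94394/(2/6239) + 49819/48579 = 94394*(6239/2) + 49819/48579 = 294462083 + 49819/48579 = 14304673579876/48579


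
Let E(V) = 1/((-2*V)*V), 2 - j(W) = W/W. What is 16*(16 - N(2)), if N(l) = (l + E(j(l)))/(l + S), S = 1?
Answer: 248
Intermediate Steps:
j(W) = 1 (j(W) = 2 - W/W = 2 - 1*1 = 2 - 1 = 1)
E(V) = -1/(2*V**2) (E(V) = 1/(-2*V**2) = -1/(2*V**2))
N(l) = (-1/2 + l)/(1 + l) (N(l) = (l - 1/2/1**2)/(l + 1) = (l - 1/2*1)/(1 + l) = (l - 1/2)/(1 + l) = (-1/2 + l)/(1 + l))
16*(16 - N(2)) = 16*(16 - (-1/2 + 2)/(1 + 2)) = 16*(16 - 3/(3*2)) = 16*(16 - 1*1/2) = 16*(16 - 1/2) = 16*(31/2) = 248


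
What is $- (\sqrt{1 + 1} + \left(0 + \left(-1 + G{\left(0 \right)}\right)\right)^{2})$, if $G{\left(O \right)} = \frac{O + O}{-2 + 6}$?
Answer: $-1 - \sqrt{2} \approx -2.4142$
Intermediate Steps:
$G{\left(O \right)} = \frac{O}{2}$ ($G{\left(O \right)} = \frac{2 O}{4} = 2 O \frac{1}{4} = \frac{O}{2}$)
$- (\sqrt{1 + 1} + \left(0 + \left(-1 + G{\left(0 \right)}\right)\right)^{2}) = - (\sqrt{1 + 1} + \left(0 + \left(-1 + \frac{1}{2} \cdot 0\right)\right)^{2}) = - (\sqrt{2} + \left(0 + \left(-1 + 0\right)\right)^{2}) = - (\sqrt{2} + \left(0 - 1\right)^{2}) = - (\sqrt{2} + \left(-1\right)^{2}) = - (\sqrt{2} + 1) = - (1 + \sqrt{2}) = -1 - \sqrt{2}$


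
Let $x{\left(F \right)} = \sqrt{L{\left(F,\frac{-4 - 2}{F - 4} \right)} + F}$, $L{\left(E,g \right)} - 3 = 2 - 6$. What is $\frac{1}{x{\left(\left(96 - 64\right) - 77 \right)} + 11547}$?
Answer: $\frac{11547}{133333255} - \frac{i \sqrt{46}}{133333255} \approx 8.6603 \cdot 10^{-5} - 5.0868 \cdot 10^{-8} i$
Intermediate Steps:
$L{\left(E,g \right)} = -1$ ($L{\left(E,g \right)} = 3 + \left(2 - 6\right) = 3 - 4 = -1$)
$x{\left(F \right)} = \sqrt{-1 + F}$
$\frac{1}{x{\left(\left(96 - 64\right) - 77 \right)} + 11547} = \frac{1}{\sqrt{-1 + \left(\left(96 - 64\right) - 77\right)} + 11547} = \frac{1}{\sqrt{-1 + \left(32 - 77\right)} + 11547} = \frac{1}{\sqrt{-1 - 45} + 11547} = \frac{1}{\sqrt{-46} + 11547} = \frac{1}{i \sqrt{46} + 11547} = \frac{1}{11547 + i \sqrt{46}}$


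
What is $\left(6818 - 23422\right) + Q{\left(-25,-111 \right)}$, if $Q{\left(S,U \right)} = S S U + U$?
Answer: $-86090$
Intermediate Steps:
$Q{\left(S,U \right)} = U + U S^{2}$ ($Q{\left(S,U \right)} = S^{2} U + U = U S^{2} + U = U + U S^{2}$)
$\left(6818 - 23422\right) + Q{\left(-25,-111 \right)} = \left(6818 - 23422\right) - 111 \left(1 + \left(-25\right)^{2}\right) = -16604 - 111 \left(1 + 625\right) = -16604 - 69486 = -86090$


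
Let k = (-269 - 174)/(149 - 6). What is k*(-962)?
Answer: 32782/11 ≈ 2980.2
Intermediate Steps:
k = -443/143 ≈ -3.0979
k*(-962) = -443/143*(-962) = 32782/11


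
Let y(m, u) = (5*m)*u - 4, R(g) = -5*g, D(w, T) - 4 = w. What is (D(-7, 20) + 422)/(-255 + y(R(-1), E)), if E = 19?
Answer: 419/216 ≈ 1.9398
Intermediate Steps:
D(w, T) = 4 + w
y(m, u) = -4 + 5*m*u (y(m, u) = 5*m*u - 4 = -4 + 5*m*u)
(D(-7, 20) + 422)/(-255 + y(R(-1), E)) = ((4 - 7) + 422)/(-255 + (-4 + 5*(-5*(-1))*19)) = (-3 + 422)/(-255 + (-4 + 5*5*19)) = 419/(-255 + (-4 + 475)) = 419/(-255 + 471) = 419/216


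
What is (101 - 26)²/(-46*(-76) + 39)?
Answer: 1125/707 ≈ 1.5912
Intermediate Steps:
(101 - 26)²/(-46*(-76) + 39) = 75²/(3496 + 39) = 5625/3535 = 5625*(1/3535) = 1125/707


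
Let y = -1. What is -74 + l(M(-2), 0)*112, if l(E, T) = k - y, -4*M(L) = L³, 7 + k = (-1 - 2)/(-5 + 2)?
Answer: -634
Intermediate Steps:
k = -6 (k = -7 + (-1 - 2)/(-5 + 2) = -7 - 3/(-3) = -7 - 3*(-⅓) = -7 + 1 = -6)
M(L) = -L³/4
l(E, T) = -5 (l(E, T) = -6 - 1*(-1) = -6 + 1 = -5)
-74 + l(M(-2), 0)*112 = -74 - 5*112 = -74 - 560 = -634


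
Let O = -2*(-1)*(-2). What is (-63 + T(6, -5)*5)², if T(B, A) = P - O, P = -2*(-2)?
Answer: 529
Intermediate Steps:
O = -4 (O = 2*(-2) = -4)
P = 4
T(B, A) = 8 (T(B, A) = 4 - 1*(-4) = 4 + 4 = 8)
(-63 + T(6, -5)*5)² = (-63 + 8*5)² = (-63 + 40)² = (-23)² = 529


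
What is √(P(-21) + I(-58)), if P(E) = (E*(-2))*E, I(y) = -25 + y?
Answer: I*√965 ≈ 31.064*I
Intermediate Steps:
P(E) = -2*E² (P(E) = (-2*E)*E = -2*E²)
√(P(-21) + I(-58)) = √(-2*(-21)² + (-25 - 58)) = √(-2*441 - 83) = √(-882 - 83) = √(-965) = I*√965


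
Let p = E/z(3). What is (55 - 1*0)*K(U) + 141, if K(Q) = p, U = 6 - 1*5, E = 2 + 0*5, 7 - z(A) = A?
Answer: 337/2 ≈ 168.50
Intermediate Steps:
z(A) = 7 - A
E = 2 (E = 2 + 0 = 2)
p = ½ (p = 2/(7 - 1*3) = 2/(7 - 3) = 2/4 = 2*(¼) = ½ ≈ 0.50000)
U = 1 (U = 6 - 5 = 1)
K(Q) = ½
(55 - 1*0)*K(U) + 141 = (55 - 1*0)*(½) + 141 = (55 + 0)*(½) + 141 = 55*(½) + 141 = 55/2 + 141 = 337/2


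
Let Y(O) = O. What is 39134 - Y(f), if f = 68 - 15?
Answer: 39081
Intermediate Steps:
f = 53
39134 - Y(f) = 39134 - 1*53 = 39134 - 53 = 39081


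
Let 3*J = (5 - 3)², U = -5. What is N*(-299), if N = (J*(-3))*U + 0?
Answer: -5980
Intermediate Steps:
J = 4/3 (J = (5 - 3)²/3 = (⅓)*2² = (⅓)*4 = 4/3 ≈ 1.3333)
N = 20 (N = ((4/3)*(-3))*(-5) + 0 = -4*(-5) + 0 = 20 + 0 = 20)
N*(-299) = 20*(-299) = -5980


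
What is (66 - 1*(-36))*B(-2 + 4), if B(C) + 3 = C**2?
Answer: 102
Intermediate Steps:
B(C) = -3 + C**2
(66 - 1*(-36))*B(-2 + 4) = (66 - 1*(-36))*(-3 + (-2 + 4)**2) = (66 + 36)*(-3 + 2**2) = 102*(-3 + 4) = 102*1 = 102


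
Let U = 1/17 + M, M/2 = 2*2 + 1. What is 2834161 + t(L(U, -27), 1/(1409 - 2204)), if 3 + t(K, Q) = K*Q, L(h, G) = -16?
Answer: 2253155626/795 ≈ 2.8342e+6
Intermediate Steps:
M = 10 (M = 2*(2*2 + 1) = 2*(4 + 1) = 2*5 = 10)
U = 171/17 (U = 1/17 + 10 = 171/17 ≈ 10.059)
t(K, Q) = -3 + K*Q
2834161 + t(L(U, -27), 1/(1409 - 2204)) = 2834161 + (-3 - 16/(1409 - 2204)) = 2834161 + (-3 - 16/(-795)) = 2834161 + (-3 - 16*(-1/795)) = 2834161 + (-3 + 16/795) = 2834161 - 2369/795 = 2253155626/795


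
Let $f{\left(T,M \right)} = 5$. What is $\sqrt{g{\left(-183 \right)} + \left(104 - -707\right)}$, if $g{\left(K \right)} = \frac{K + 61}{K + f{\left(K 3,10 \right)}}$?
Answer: $\frac{4 \sqrt{401835}}{89} \approx 28.49$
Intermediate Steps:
$g{\left(K \right)} = \frac{61 + K}{5 + K}$ ($g{\left(K \right)} = \frac{K + 61}{K + 5} = \frac{61 + K}{5 + K}$)
$\sqrt{g{\left(-183 \right)} + \left(104 - -707\right)} = \sqrt{\frac{61 - 183}{5 - 183} + \left(104 - -707\right)} = \sqrt{\frac{1}{-178} \left(-122\right) + \left(104 + 707\right)} = \sqrt{\left(- \frac{1}{178}\right) \left(-122\right) + 811} = \sqrt{\frac{61}{89} + 811} = \sqrt{\frac{72240}{89}} = \frac{4 \sqrt{401835}}{89}$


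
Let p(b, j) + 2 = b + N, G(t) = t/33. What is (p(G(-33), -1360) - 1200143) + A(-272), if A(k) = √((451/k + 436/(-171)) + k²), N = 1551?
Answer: -1198595 + √1111426234685/3876 ≈ -1.1983e+6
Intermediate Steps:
G(t) = t/33 (G(t) = t*(1/33) = t/33)
p(b, j) = 1549 + b (p(b, j) = -2 + (b + 1551) = -2 + (1551 + b) = 1549 + b)
A(k) = √(-436/171 + k² + 451/k) (A(k) = √((451/k + 436*(-1/171)) + k²) = √((451/k - 436/171) + k²) = √((-436/171 + 451/k) + k²) = √(-436/171 + k² + 451/k))
(p(G(-33), -1360) - 1200143) + A(-272) = ((1549 + (1/33)*(-33)) - 1200143) + √(-8284 + 3249*(-272)² + 1465299/(-272))/57 = ((1549 - 1) - 1200143) + √(-8284 + 3249*73984 + 1465299*(-1/272))/57 = (1548 - 1200143) + √(-8284 + 240374016 - 1465299/272)/57 = -1198595 + √(65378013805/272)/57 = -1198595 + (√1111426234685/68)/57 = -1198595 + √1111426234685/3876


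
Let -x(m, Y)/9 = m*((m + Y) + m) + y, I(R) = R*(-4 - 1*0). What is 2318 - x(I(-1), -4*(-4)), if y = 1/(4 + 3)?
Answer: 22283/7 ≈ 3183.3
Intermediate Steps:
I(R) = -4*R (I(R) = R*(-4 + 0) = R*(-4) = -4*R)
y = ⅐ (y = 1/7 = ⅐ ≈ 0.14286)
x(m, Y) = -9/7 - 9*m*(Y + 2*m) (x(m, Y) = -9*(m*((m + Y) + m) + ⅐) = -9*(m*((Y + m) + m) + ⅐) = -9*(m*(Y + 2*m) + ⅐) = -9*(⅐ + m*(Y + 2*m)) = -9/7 - 9*m*(Y + 2*m))
2318 - x(I(-1), -4*(-4)) = 2318 - (-9/7 - 18*(-4*(-1))² - 9*(-4*(-4))*(-4*(-1))) = 2318 - (-9/7 - 18*4² - 9*16*4) = 2318 - (-9/7 - 18*16 - 576) = 2318 - (-9/7 - 288 - 576) = 2318 - 1*(-6057/7) = 2318 + 6057/7 = 22283/7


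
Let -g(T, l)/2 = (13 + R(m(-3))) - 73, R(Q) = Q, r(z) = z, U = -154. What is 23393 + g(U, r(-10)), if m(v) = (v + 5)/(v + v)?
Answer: 70541/3 ≈ 23514.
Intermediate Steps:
m(v) = (5 + v)/(2*v) (m(v) = (5 + v)/((2*v)) = (5 + v)*(1/(2*v)) = (5 + v)/(2*v))
g(T, l) = 362/3 (g(T, l) = -2*((13 + (½)*(5 - 3)/(-3)) - 73) = -2*((13 + (½)*(-⅓)*2) - 73) = -2*((13 - ⅓) - 73) = -2*(38/3 - 73) = -2*(-181/3) = 362/3)
23393 + g(U, r(-10)) = 23393 + 362/3 = 70541/3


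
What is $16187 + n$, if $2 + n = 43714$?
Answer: $59899$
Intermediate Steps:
$n = 43712$ ($n = -2 + 43714 = 43712$)
$16187 + n = 16187 + 43712 = 59899$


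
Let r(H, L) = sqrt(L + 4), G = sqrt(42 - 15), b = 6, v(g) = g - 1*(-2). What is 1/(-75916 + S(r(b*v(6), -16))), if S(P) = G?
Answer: -75916/5763239029 - 3*sqrt(3)/5763239029 ≈ -1.3173e-5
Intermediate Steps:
v(g) = 2 + g (v(g) = g + 2 = 2 + g)
G = 3*sqrt(3) (G = sqrt(27) = 3*sqrt(3) ≈ 5.1962)
r(H, L) = sqrt(4 + L)
S(P) = 3*sqrt(3)
1/(-75916 + S(r(b*v(6), -16))) = 1/(-75916 + 3*sqrt(3))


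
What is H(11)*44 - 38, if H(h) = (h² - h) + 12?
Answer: 5330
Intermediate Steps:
H(h) = 12 + h² - h
H(11)*44 - 38 = (12 + 11² - 1*11)*44 - 38 = (12 + 121 - 11)*44 - 38 = 122*44 - 38 = 5368 - 38 = 5330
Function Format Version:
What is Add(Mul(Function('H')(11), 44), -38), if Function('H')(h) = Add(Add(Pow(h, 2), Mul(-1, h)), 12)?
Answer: 5330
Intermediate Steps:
Function('H')(h) = Add(12, Pow(h, 2), Mul(-1, h))
Add(Mul(Function('H')(11), 44), -38) = Add(Mul(Add(12, Pow(11, 2), Mul(-1, 11)), 44), -38) = Add(Mul(Add(12, 121, -11), 44), -38) = Add(Mul(122, 44), -38) = Add(5368, -38) = 5330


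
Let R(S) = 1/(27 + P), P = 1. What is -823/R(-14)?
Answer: -23044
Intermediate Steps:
R(S) = 1/28 (R(S) = 1/(27 + 1) = 1/28)
-823/R(-14) = -823/1/28 = -823*28 = -23044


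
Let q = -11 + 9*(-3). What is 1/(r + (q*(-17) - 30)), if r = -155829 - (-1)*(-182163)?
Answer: -1/337376 ≈ -2.9641e-6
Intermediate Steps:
r = -337992 (r = -155829 - 1*182163 = -155829 - 182163 = -337992)
q = -38 (q = -11 - 27 = -38)
1/(r + (q*(-17) - 30)) = 1/(-337992 + (-38*(-17) - 30)) = 1/(-337992 + (646 - 30)) = 1/(-337992 + 616) = 1/(-337376) = -1/337376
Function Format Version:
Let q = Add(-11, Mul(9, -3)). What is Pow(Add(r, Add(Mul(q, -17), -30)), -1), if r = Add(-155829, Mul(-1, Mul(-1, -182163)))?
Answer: Rational(-1, 337376) ≈ -2.9641e-6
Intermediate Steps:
r = -337992 (r = Add(-155829, Mul(-1, 182163)) = Add(-155829, -182163) = -337992)
q = -38 (q = Add(-11, -27) = -38)
Pow(Add(r, Add(Mul(q, -17), -30)), -1) = Pow(Add(-337992, Add(Mul(-38, -17), -30)), -1) = Pow(Add(-337992, Add(646, -30)), -1) = Pow(Add(-337992, 616), -1) = Pow(-337376, -1) = Rational(-1, 337376)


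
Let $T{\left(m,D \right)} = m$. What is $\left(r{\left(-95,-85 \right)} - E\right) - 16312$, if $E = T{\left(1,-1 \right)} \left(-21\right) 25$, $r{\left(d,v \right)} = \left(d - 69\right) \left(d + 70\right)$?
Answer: $-11687$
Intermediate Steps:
$r{\left(d,v \right)} = \left(-69 + d\right) \left(70 + d\right)$
$E = -525$ ($E = 1 \left(-21\right) 25 = \left(-21\right) 25 = -525$)
$\left(r{\left(-95,-85 \right)} - E\right) - 16312 = \left(\left(-4830 - 95 + \left(-95\right)^{2}\right) - -525\right) - 16312 = \left(\left(-4830 - 95 + 9025\right) + 525\right) - 16312 = \left(4100 + 525\right) - 16312 = 4625 - 16312 = -11687$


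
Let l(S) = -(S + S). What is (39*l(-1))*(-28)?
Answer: -2184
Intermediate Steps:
l(S) = -2*S
(39*l(-1))*(-28) = (39*(-2*(-1)))*(-28) = (39*2)*(-28) = 78*(-28) = -2184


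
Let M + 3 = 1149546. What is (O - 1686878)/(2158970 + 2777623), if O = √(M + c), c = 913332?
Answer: -1686878/4936593 + 5*√82515/4936593 ≈ -0.34142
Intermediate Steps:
M = 1149543 (M = -3 + 1149546 = 1149543)
O = 5*√82515 (O = √(1149543 + 913332) = √2062875 = 5*√82515 ≈ 1436.3)
(O - 1686878)/(2158970 + 2777623) = (5*√82515 - 1686878)/(2158970 + 2777623) = (-1686878 + 5*√82515)/4936593 = (-1686878 + 5*√82515)*(1/4936593) = -1686878/4936593 + 5*√82515/4936593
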